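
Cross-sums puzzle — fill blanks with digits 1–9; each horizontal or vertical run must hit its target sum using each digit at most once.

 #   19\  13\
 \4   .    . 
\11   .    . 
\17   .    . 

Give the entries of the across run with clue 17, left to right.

4 in 2 cells must be {1,3}; 17 in 2 cells must be {8,9}.
The 4 across and the 19 down share only 3, so R1C1 = 3.
R1C2 = 4 − 3 = 1 completes the 4 across.
Given what's placed, R3C1 must be 9 to fit the 17 across and 19 down.
R3C2 = 17 − 9 = 8 completes the 17 across.
R2C1 = 19 − 12 = 7 completes the 19 down.
R2C2 = 11 − 7 = 4 completes the 11 across.

9 8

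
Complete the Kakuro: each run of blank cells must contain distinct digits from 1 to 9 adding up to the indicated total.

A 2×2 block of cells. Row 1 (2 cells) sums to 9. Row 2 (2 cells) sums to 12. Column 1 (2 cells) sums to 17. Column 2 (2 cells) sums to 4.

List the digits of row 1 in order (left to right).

8 1

17 in 2 cells must be {8,9}; 4 in 2 cells must be {1,3}.
The 9 across and the 17 down share only 8, so (1,1) = 8.
(1,2) = 9 − 8 = 1 completes the 9 across.
(2,1) = 17 − 8 = 9 completes the 17 down.
(2,2) = 12 − 9 = 3 completes the 12 across.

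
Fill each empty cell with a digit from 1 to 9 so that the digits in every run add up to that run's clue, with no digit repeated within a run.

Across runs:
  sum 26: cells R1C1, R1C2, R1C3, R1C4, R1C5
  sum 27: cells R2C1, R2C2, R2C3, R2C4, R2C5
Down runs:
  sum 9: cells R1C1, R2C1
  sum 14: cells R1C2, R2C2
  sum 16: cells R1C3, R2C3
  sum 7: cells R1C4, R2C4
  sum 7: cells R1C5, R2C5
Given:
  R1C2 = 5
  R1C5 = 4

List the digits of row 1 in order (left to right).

7 5 9 1 4

16 in 2 cells must be {7,9}.
R2C2 = 14 − 5 = 9 completes the 14 down.
Given what's placed, R2C3 must be 7 to fit the 27 across and 16 down.
R2C5 = 7 − 4 = 3 completes the 7 down.
R1C3 = 16 − 7 = 9 completes the 16 down.
No cell is forced outright now. R2C1 can only be 2 or 6 (the digits allowed by both its 27 across and its 9 down). If R2C1 = 6: then R1C1 would have to be in {1,2,6,7} for the 26 across but in {3} for the 9 down — contradiction. So R2C1 = 2.
R1C1 = 9 − 2 = 7 completes the 9 down.
R1C4 = 26 − 25 = 1 completes the 26 across.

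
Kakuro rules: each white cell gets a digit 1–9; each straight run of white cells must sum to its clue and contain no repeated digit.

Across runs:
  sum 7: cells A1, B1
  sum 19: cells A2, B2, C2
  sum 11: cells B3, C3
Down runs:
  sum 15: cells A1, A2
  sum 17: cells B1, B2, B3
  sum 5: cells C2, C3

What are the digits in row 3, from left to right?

The 7 across and the 15 down share only 6, so A1 = 6.
B1 = 7 − 6 = 1 completes the 7 across.
A2 = 15 − 6 = 9 completes the 15 down.
B2 = 7: the only remaining digit allowed by both the 19 across and the 17 down.
C2 = 19 − 16 = 3 completes the 19 across.
B3 = 17 − 8 = 9 completes the 17 down.
C3 = 11 − 9 = 2 completes the 11 across.

9 2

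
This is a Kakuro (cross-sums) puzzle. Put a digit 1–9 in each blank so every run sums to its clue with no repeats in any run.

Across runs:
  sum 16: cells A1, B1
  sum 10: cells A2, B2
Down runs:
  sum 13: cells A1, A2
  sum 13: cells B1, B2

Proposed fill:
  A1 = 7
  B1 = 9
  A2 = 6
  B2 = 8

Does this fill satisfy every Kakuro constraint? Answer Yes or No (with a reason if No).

No — the across run A2–B2 sums to 14, not 10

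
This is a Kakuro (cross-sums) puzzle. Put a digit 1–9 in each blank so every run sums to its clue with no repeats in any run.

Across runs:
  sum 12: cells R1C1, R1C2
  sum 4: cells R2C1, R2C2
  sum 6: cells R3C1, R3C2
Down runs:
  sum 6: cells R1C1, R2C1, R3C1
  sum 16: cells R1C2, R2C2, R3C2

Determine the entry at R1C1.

4 in 2 cells must be {1,3}; 6 in 3 cells must be {1,2,3}.
The 12 across and the 6 down share only 3, so R1C1 = 3.
R1C2 = 12 − 3 = 9 completes the 12 across.
Given what's placed, R2C1 must be 1 to fit the 4 across and 6 down.
R2C2 = 4 − 1 = 3 completes the 4 across.
R3C1 = 6 − 4 = 2 completes the 6 down.
R3C2 = 6 − 2 = 4 completes the 6 across.

3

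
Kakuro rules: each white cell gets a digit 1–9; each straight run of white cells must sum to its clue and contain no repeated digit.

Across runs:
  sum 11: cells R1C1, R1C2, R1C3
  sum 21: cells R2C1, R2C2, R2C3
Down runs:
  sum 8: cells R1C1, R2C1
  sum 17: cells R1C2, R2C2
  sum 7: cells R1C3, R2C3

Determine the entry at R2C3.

5

17 in 2 cells must be {8,9}.
The 11 across and the 17 down share only 8, so R1C2 = 8.
R2C2 = 17 − 8 = 9 completes the 17 down.
Nothing is forced directly, so branch on R2C1, whose candidates are 5 or 7. If R2C1 = 5: then R1C1 would have to be in {1,2} for the 11 across but in {3} for the 8 down — contradiction. So R2C1 = 7.
R1C1 = 8 − 7 = 1 completes the 8 down.
R1C3 = 11 − 9 = 2 completes the 11 across.
R2C3 = 21 − 16 = 5 completes the 21 across.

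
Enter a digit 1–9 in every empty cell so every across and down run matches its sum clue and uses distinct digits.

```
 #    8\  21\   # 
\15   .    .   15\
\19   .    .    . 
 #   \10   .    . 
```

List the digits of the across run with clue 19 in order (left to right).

Nothing is forced directly, so branch on R1C1, whose candidates are 6 or 7. If R1C1 = 7: that forces R1C2 = 8, after which R2C1 would have to be in {2,3,4,5,6,7,8,9} for the 19 across but in {1} for the 8 down — contradiction. So R1C1 = 6.
R1C2 = 15 − 6 = 9 completes the 15 across.
R2C1 = 8 − 6 = 2 completes the 8 down.
R2C2 = 8: the only remaining digit allowed by both the 19 across and the 21 down.
R2C3 = 19 − 10 = 9 completes the 19 across.
R3C2 = 21 − 17 = 4 completes the 21 down.
R3C3 = 10 − 4 = 6 completes the 10 across.

2 8 9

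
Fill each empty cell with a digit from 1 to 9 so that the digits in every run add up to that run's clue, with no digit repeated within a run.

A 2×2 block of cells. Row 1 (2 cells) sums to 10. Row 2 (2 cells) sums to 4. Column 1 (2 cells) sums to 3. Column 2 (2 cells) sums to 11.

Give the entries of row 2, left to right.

4 in 2 cells must be {1,3}; 3 in 2 cells must be {1,2}.
The 4 across and the 3 down share only 1, so (2,1) = 1.
(2,2) = 4 − 1 = 3 completes the 4 across.
(1,1) = 3 − 1 = 2 completes the 3 down.
(1,2) = 10 − 2 = 8 completes the 10 across.

1 3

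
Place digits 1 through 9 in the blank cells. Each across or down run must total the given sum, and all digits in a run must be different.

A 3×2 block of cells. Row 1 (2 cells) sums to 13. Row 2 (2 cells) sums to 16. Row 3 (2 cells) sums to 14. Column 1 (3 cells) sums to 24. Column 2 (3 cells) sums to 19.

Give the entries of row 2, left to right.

7 9

16 in 2 cells must be {7,9}; 24 in 3 cells must be {7,8,9}.
Nothing is forced directly, so branch on (2,1), whose candidates are 7 or 9. If (2,1) = 9: that forces (2,2) = 7, (3,1) = 8, after which (3,2) would have to be in {6} for the 14 across but in {3,4,8,9} for the 19 down — contradiction. So (2,1) = 7.
(2,2) = 16 − 7 = 9 completes the 16 across.
Nothing is forced directly, so branch on (1,1), whose candidates are 8 or 9. If (1,1) = 8: then (1,2) would have to be in {5} for the 13 across but in {2,3,4,6,7,8} for the 19 down — contradiction. So (1,1) = 9.
(1,2) = 13 − 9 = 4 completes the 13 across.
(3,1) = 24 − 16 = 8 completes the 24 down.
(3,2) = 14 − 8 = 6 completes the 14 across.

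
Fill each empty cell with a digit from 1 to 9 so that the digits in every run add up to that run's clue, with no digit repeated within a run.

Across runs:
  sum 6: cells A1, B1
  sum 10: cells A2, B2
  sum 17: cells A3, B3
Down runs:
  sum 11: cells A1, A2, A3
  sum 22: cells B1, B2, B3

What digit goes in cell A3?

17 in 2 cells must be {8,9}.
The 6 across and the 22 down share only 5, so B1 = 5.
The 17 across and the 11 down share only 8, so A3 = 8.
B3 = 17 − 8 = 9 completes the 17 across.
A1 = 6 − 5 = 1 completes the 6 across.
A2 = 11 − 9 = 2 completes the 11 down.
B2 = 10 − 2 = 8 completes the 10 across.

8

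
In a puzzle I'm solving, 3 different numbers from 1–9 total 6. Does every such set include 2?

The only way to make 6 from 3 distinct digits is {1,2,3}, which contains 2.

Yes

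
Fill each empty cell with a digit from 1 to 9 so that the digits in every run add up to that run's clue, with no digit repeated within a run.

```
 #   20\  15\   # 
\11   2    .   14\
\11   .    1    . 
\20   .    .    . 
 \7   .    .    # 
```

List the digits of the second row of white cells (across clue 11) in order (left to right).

4 1 6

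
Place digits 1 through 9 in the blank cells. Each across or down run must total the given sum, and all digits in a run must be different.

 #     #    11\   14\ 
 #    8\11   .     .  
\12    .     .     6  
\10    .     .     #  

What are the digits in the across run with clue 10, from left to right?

R1C3 = 14 − 6 = 8 completes the 14 down.
R1C2 = 11 − 8 = 3 completes the 11 across.
Nothing is forced directly, so branch on R2C2, whose candidates are 1 or 2. If R2C2 = 2: then R2C1 would have to be in {4} for the 12 across but in {1,2,3,5,6,7} for the 8 down — contradiction. So R2C2 = 1.
R2C1 = 12 − 7 = 5 completes the 12 across.
R3C1 = 8 − 5 = 3 completes the 8 down.
R3C2 = 10 − 3 = 7 completes the 10 across.

3 7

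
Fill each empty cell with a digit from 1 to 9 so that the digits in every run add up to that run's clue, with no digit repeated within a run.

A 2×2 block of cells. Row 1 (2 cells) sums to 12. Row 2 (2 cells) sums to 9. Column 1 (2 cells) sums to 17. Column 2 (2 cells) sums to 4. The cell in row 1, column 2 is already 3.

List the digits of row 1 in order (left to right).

17 in 2 cells must be {8,9}; 4 in 2 cells must be {1,3}.
(1,1) = 12 − 3 = 9 completes the 12 across.
(2,1) = 17 − 9 = 8 completes the 17 down.
(2,2) = 9 − 8 = 1 completes the 9 across.

9 3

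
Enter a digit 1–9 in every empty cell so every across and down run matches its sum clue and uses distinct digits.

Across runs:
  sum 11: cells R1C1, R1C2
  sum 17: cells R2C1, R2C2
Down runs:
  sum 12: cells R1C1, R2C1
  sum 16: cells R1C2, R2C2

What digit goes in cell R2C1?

8

17 in 2 cells must be {8,9}; 16 in 2 cells must be {7,9}.
The 17 across and the 16 down share only 9, so R2C2 = 9.
R1C2 = 16 − 9 = 7 completes the 16 down.
R2C1 = 17 − 9 = 8 completes the 17 across.
R1C1 = 11 − 7 = 4 completes the 11 across.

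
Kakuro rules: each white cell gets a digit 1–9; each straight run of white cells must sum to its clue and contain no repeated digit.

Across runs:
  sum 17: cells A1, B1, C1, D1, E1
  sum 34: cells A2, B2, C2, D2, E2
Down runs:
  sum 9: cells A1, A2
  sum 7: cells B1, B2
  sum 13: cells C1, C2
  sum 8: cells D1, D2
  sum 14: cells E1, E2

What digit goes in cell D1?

34 in 5 cells must be {4,6,7,8,9}.
Nothing is forced directly, so branch on E1, whose candidates are 5 or 6. If E1 = 6: that forces C1 = 5, C2 = 8, after which E2 would have to be in {4,6,7,9} for the 34 across but in {8} for the 14 down — contradiction. So E1 = 5.
Given what's placed, C1 must be 6 to fit the 17 across and 13 down.
C2 = 13 − 6 = 7 completes the 13 down.
D2 = 6: the only remaining digit allowed by both the 34 across and the 8 down.
E2 = 14 − 5 = 9 completes the 14 down.
D1 = 8 − 6 = 2 completes the 8 down.

2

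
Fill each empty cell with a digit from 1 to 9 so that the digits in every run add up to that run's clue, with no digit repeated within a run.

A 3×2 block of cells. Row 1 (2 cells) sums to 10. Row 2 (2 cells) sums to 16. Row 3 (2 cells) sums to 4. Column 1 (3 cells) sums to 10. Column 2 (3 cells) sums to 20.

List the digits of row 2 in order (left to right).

7, 9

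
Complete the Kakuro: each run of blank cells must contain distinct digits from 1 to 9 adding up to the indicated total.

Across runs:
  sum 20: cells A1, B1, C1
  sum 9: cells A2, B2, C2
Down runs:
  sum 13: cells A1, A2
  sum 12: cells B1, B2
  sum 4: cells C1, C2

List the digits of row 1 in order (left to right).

8, 9, 3

4 in 2 cells must be {1,3}.
The 20 across and the 4 down share only 3, so C1 = 3.
C2 = 4 − 3 = 1 completes the 4 down.
Nothing is forced directly, so branch on A2, whose candidates are 5 or 6. If A2 = 6: then A1 would have to be in {8,9} for the 20 across but in {7} for the 13 down — contradiction. So A2 = 5.
A1 = 13 − 5 = 8 completes the 13 down.
B1 = 20 − 11 = 9 completes the 20 across.
B2 = 9 − 6 = 3 completes the 9 across.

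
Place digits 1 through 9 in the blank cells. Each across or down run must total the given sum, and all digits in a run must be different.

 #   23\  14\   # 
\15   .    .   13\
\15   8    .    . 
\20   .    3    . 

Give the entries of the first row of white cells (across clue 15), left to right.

6 9

23 in 3 cells must be {6,8,9}.
R3C1 = 9: the only remaining digit allowed by both the 20 across and the 23 down.
R3C3 = 20 − 12 = 8 completes the 20 across.
R1C1 = 23 − 17 = 6 completes the 23 down.
R1C2 = 15 − 6 = 9 completes the 15 across.
R2C2 = 14 − 12 = 2 completes the 14 down.
R2C3 = 15 − 10 = 5 completes the 15 across.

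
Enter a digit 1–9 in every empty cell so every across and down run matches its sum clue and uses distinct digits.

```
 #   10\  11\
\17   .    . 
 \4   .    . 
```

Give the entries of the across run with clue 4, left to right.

1 3

17 in 2 cells must be {8,9}; 4 in 2 cells must be {1,3}.
The 4 across and the 11 down share only 3, so R2C2 = 3.
R1C2 = 11 − 3 = 8 completes the 11 down.
R2C1 = 4 − 3 = 1 completes the 4 across.
R1C1 = 17 − 8 = 9 completes the 17 across.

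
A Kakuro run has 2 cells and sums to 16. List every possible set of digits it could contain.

{7,9}

2 distinct digits from 1–9 sum between 3 and 17.
Only one set works: {7,9}.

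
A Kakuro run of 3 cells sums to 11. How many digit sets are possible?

5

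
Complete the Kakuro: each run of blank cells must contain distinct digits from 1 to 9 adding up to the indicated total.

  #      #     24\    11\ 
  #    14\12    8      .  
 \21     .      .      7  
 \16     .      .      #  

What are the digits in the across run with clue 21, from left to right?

16 in 2 cells must be {7,9}; 24 in 3 cells must be {7,8,9}.
R1C3 = 12 − 8 = 4 completes the 12 across.
R2C2 = 9: the only remaining digit allowed by both the 21 across and the 24 down.
Only 9 fits R3C1 under both its across sum 16 and down sum 14.
R3C2 = 16 − 9 = 7 completes the 16 across.
R2C1 = 21 − 16 = 5 completes the 21 across.

5, 9, 7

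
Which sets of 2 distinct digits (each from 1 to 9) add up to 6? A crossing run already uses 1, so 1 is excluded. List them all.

{2,4}

2 distinct digits from 1–9 sum between 3 and 17.
Dropping sets that contain 1.
Only one set works: {2,4}.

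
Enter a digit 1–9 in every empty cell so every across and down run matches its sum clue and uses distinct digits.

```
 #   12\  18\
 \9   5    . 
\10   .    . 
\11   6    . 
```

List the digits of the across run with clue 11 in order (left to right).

6, 5

R1C2 = 9 − 5 = 4 completes the 9 across.
R2C1 = 12 − 11 = 1 completes the 12 down.
R2C2 = 10 − 1 = 9 completes the 10 across.
R3C2 = 11 − 6 = 5 completes the 11 across.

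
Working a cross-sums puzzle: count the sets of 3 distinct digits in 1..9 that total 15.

3 distinct digits from 1–9 sum between 6 and 24.

8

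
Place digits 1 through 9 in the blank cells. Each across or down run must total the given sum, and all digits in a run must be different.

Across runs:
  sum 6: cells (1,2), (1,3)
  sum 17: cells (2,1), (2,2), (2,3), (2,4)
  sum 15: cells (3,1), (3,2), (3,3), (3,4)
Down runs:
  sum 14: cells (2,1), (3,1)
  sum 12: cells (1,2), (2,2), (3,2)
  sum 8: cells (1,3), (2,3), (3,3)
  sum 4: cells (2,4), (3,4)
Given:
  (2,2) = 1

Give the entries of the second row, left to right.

9 1 4 3

4 in 2 cells must be {1,3}.
(2,4) = 3: the only remaining digit allowed by both the 17 across and the 4 down.
(3,4) = 4 − 3 = 1 completes the 4 down.
Nothing is forced directly, so branch on (2,3), whose candidates are 4 or 5. If (2,3) = 5: that forces (2,1) = 8, (3,1) = 6, after which (3,3) would have to be in {3,5} for the 15 across but in {1,2} for the 8 down — contradiction. So (2,3) = 4.
Given what's placed, (1,3) must be 1 to fit the 6 across and 8 down.
(2,1) = 17 − 8 = 9 completes the 17 across.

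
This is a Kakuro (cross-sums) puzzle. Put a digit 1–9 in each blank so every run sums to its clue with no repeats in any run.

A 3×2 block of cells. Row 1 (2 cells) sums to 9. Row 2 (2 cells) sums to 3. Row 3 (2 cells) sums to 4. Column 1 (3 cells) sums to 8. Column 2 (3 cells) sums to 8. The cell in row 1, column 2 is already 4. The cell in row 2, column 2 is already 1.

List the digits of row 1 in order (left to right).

3 in 2 cells must be {1,2}; 4 in 2 cells must be {1,3}.
(1,1) = 9 − 4 = 5 completes the 9 across.
(2,1) = 3 − 1 = 2 completes the 3 across.
(3,1) = 8 − 7 = 1 completes the 8 down.
(3,2) = 4 − 1 = 3 completes the 4 across.

5 4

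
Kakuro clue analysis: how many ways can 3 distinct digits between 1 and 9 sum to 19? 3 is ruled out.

4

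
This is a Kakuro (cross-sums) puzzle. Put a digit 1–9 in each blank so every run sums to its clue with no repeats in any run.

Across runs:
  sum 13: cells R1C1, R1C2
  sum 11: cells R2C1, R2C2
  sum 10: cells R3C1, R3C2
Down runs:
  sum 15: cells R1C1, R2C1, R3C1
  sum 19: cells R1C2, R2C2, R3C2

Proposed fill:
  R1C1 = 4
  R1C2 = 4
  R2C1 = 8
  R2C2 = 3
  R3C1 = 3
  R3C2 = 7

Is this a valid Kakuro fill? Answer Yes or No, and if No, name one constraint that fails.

No — the down run R1C2–R3C2 sums to 14, not 19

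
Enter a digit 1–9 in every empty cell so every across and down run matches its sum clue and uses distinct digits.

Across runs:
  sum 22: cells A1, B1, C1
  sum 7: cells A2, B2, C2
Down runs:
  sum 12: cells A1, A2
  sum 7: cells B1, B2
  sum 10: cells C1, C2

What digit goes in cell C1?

9

7 in 3 cells must be {1,2,4}.
The 7 across and the 12 down share only 4, so A2 = 4.
A1 = 12 − 4 = 8 completes the 12 down.
Given what's placed, B1 must be 5 to fit the 22 across and 7 down.
C1 = 22 − 13 = 9 completes the 22 across.
B2 = 7 − 5 = 2 completes the 7 down.
C2 = 7 − 6 = 1 completes the 7 across.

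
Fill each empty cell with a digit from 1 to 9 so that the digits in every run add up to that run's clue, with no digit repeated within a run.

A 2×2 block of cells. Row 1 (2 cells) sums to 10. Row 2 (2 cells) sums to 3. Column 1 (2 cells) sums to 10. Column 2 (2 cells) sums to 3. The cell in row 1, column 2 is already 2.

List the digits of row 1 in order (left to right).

3 in 2 cells must be {1,2}.
(1,1) = 10 − 2 = 8 completes the 10 across.
(2,1) = 10 − 8 = 2 completes the 10 down.
(2,2) = 3 − 2 = 1 completes the 3 across.

8 2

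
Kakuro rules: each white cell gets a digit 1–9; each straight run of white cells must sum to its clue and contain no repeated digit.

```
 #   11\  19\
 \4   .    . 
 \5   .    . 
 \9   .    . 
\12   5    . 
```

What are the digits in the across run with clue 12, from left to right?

5 7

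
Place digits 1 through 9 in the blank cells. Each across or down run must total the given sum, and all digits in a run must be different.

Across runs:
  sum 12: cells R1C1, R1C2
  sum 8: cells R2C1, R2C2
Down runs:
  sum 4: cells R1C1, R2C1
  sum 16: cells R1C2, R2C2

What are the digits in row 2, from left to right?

1 7

4 in 2 cells must be {1,3}; 16 in 2 cells must be {7,9}.
The 12 across and the 4 down share only 3, so R1C1 = 3.
R1C2 = 12 − 3 = 9 completes the 12 across.
R2C1 = 4 − 3 = 1 completes the 4 down.
R2C2 = 8 − 1 = 7 completes the 8 across.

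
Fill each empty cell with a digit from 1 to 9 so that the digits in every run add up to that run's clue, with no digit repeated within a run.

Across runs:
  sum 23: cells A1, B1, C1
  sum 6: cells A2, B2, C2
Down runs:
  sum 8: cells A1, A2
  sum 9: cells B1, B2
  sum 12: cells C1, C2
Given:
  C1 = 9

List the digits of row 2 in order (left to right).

2 1 3

23 in 3 cells must be {6,8,9}; 6 in 3 cells must be {1,2,3}.
Given what's placed, A1 must be 6 to fit the 23 across and 8 down.
B1 = 23 − 15 = 8 completes the 23 across.
A2 = 8 − 6 = 2 completes the 8 down.
B2 = 9 − 8 = 1 completes the 9 down.
C2 = 6 − 3 = 3 completes the 6 across.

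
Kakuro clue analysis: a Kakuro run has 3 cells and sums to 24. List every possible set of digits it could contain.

{7,8,9}

3 distinct digits from 1–9 sum between 6 and 24.
Only one set works: {7,8,9}.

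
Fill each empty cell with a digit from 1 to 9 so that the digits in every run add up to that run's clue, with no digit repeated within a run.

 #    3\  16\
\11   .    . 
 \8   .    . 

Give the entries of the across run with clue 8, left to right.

1, 7

3 in 2 cells must be {1,2}; 16 in 2 cells must be {7,9}.
The 11 across and the 3 down share only 2, so R1C1 = 2.
R1C2 = 11 − 2 = 9 completes the 11 across.
R2C1 = 3 − 2 = 1 completes the 3 down.
R2C2 = 8 − 1 = 7 completes the 8 across.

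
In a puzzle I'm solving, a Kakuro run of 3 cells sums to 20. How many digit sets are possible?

4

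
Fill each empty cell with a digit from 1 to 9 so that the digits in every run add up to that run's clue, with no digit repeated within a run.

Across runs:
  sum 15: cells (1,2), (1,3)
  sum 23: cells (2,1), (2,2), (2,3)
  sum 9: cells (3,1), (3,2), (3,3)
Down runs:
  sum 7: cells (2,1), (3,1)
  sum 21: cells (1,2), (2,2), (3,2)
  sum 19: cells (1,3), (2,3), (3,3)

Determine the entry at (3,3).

2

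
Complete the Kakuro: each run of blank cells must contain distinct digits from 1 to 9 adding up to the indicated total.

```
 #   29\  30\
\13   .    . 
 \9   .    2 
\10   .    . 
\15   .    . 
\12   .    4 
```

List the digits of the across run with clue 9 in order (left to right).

R2C1 = 9 − 2 = 7 completes the 9 across.
R5C1 = 12 − 4 = 8 completes the 12 across.
Nothing is forced directly, so branch on R4C1, whose candidates are 6 or 9. If R4C1 = 9: that forces R1C1 = 4, R1C2 = 9, R3C1 = 1, after which R3C2 would have to be in {9} for the 10 across but in {7,8} for the 30 down — contradiction. So R4C1 = 6.
Given what's placed, R1C1 must be 5 to fit the 13 across and 29 down.
R1C2 = 13 − 5 = 8 completes the 13 across.
R3C1 = 29 − 26 = 3 completes the 29 down.
R3C2 = 10 − 3 = 7 completes the 10 across.
R4C2 = 15 − 6 = 9 completes the 15 across.

7, 2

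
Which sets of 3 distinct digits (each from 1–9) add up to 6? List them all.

{1,2,3}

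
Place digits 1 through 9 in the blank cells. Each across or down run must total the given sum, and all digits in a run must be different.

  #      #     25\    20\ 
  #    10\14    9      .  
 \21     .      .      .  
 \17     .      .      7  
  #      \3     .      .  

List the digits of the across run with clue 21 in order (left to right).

8 7 6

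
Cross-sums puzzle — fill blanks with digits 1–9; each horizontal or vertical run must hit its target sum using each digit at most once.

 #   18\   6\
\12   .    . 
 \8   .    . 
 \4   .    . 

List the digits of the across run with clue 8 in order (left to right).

6 2

4 in 2 cells must be {1,3}; 6 in 3 cells must be {1,2,3}.
The 12 across and the 6 down share only 3, so R1C2 = 3.
Given what's placed, R3C2 must be 1 to fit the 4 across and 6 down.
R1C1 = 12 − 3 = 9 completes the 12 across.
R2C2 = 6 − 4 = 2 completes the 6 down.
R3C1 = 4 − 1 = 3 completes the 4 across.
R2C1 = 8 − 2 = 6 completes the 8 across.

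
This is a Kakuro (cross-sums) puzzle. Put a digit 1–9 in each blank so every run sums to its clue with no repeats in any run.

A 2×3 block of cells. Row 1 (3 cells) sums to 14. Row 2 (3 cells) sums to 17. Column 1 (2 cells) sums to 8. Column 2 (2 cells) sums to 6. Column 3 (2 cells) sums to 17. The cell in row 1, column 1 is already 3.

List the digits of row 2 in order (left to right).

5, 4, 8

17 in 2 cells must be {8,9}.
(1,3) = 9: the only remaining digit allowed by both the 14 across and the 17 down.
(2,1) = 8 − 3 = 5 completes the 8 down.
(2,2) = 4: the only remaining digit allowed by both the 17 across and the 6 down.
(2,3) = 17 − 9 = 8 completes the 17 across.
(1,2) = 14 − 12 = 2 completes the 14 across.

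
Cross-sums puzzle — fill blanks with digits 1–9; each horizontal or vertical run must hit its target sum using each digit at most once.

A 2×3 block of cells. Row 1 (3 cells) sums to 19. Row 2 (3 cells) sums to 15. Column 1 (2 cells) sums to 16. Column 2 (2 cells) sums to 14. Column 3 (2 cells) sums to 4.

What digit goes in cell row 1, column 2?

16 in 2 cells must be {7,9}; 4 in 2 cells must be {1,3}.
The 19 across and the 4 down share only 3, so (1,3) = 3.
(2,3) = 4 − 3 = 1 completes the 4 down.
Given what's placed, (1,2) must be 9 to fit the 19 across and 14 down.
(2,1) = 9: the only remaining digit allowed by both the 15 across and the 16 down.
(2,2) = 15 − 10 = 5 completes the 15 across.
(1,1) = 19 − 12 = 7 completes the 19 across.

9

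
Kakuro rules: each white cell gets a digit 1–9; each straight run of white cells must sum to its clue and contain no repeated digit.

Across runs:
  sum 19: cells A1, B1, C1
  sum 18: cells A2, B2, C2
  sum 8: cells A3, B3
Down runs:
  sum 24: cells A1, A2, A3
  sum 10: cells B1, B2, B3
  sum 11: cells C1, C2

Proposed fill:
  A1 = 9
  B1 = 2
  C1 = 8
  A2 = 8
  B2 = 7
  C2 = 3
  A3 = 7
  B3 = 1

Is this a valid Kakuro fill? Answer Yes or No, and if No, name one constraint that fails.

Across: 9+2+8=19; 8+7+3=18; 7+1=8. Down: 9+8+7=24; 2+7+1=10; 8+3=11. No digit repeats within any run.

Yes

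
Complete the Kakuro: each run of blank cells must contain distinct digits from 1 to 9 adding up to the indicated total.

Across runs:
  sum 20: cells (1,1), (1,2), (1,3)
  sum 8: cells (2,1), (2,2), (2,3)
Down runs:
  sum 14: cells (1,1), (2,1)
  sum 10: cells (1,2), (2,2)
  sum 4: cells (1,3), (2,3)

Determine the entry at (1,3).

3

4 in 2 cells must be {1,3}.
The 20 across and the 4 down share only 3, so (1,3) = 3.
The 8 across and the 14 down share only 5, so (2,1) = 5.
(2,3) = 4 − 3 = 1 completes the 4 down.
(1,1) = 14 − 5 = 9 completes the 14 down.
(1,2) = 20 − 12 = 8 completes the 20 across.
(2,2) = 8 − 6 = 2 completes the 8 across.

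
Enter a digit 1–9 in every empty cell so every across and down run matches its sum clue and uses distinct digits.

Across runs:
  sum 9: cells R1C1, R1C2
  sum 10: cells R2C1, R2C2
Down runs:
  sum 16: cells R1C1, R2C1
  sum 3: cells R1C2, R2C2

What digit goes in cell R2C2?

16 in 2 cells must be {7,9}; 3 in 2 cells must be {1,2}.
The 9 across and the 16 down share only 7, so R1C1 = 7.
R1C2 = 9 − 7 = 2 completes the 9 across.
R2C1 = 16 − 7 = 9 completes the 16 down.
R2C2 = 10 − 9 = 1 completes the 10 across.

1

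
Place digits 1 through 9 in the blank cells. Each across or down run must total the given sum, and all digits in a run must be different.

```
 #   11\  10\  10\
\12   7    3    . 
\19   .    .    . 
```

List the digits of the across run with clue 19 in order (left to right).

R1C3 = 12 − 10 = 2 completes the 12 across.
R2C1 = 11 − 7 = 4 completes the 11 down.
R2C2 = 10 − 3 = 7 completes the 10 down.
R2C3 = 19 − 11 = 8 completes the 19 across.

4 7 8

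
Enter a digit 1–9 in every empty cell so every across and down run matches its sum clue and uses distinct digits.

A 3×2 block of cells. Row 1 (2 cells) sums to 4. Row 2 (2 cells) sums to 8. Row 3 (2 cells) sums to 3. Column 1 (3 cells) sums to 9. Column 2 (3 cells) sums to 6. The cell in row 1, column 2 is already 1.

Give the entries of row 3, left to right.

1 2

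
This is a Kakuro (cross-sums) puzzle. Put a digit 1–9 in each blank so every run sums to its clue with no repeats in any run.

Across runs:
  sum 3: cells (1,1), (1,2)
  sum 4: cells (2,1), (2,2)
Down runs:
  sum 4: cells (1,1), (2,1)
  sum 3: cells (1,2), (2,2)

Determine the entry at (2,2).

1

3 in 2 cells must be {1,2}; 4 in 2 cells must be {1,3}.
The 3 across and the 4 down share only 1, so (1,1) = 1.
(1,2) = 3 − 1 = 2 completes the 3 across.
(2,1) = 4 − 1 = 3 completes the 4 down.
(2,2) = 4 − 3 = 1 completes the 4 across.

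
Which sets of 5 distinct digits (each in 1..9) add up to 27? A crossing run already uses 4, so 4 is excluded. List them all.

5 distinct digits from 1–9 sum between 15 and 35.
Dropping sets that contain 4.

{1,2,7,8,9}; {1,3,6,8,9}; {1,5,6,7,8}; {2,3,5,8,9}; {2,3,6,7,9}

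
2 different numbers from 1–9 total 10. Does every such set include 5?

Counterexample: {1,9} sums to 10 without using 5.

No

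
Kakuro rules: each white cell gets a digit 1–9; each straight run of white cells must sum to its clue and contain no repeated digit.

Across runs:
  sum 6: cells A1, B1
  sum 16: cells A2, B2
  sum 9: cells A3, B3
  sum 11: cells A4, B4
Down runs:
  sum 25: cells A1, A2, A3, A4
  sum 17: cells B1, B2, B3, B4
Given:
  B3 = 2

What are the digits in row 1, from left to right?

16 in 2 cells must be {7,9}.
A3 = 9 − 2 = 7 completes the 9 across.
Given what's placed, A2 must be 9 to fit the 16 across and 25 down.
B2 = 16 − 9 = 7 completes the 16 across.
Given what's placed, B1 must be 5 to fit the 6 across and 17 down.
B4 = 17 − 14 = 3 completes the 17 down.
A1 = 6 − 5 = 1 completes the 6 across.
A4 = 11 − 3 = 8 completes the 11 across.

1 5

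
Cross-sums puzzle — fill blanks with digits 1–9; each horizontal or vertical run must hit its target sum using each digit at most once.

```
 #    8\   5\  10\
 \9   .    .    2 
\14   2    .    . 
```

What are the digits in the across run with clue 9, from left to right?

6 1 2

R1C1 = 8 − 2 = 6 completes the 8 down.
R1C2 = 9 − 8 = 1 completes the 9 across.
R2C2 = 5 − 1 = 4 completes the 5 down.
R2C3 = 14 − 6 = 8 completes the 14 across.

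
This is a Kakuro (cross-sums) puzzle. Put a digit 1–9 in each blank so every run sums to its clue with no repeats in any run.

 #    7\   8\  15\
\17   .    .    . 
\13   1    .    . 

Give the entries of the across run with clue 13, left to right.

1 5 7

R1C1 = 7 − 1 = 6 completes the 7 down.
No cell is forced outright now. R2C2 can only be 3 or 5 or 7 (the digits allowed by both its 13 across and its 8 down). If R2C2 = 3: then R1C2 would have to be in {2,3,4,7,8,9} for the 17 across but in {5} for the 8 down — contradiction. If R2C2 = 7: then R1C2 would have to be in {2,3,4,7,8,9} for the 17 across but in {1} for the 8 down — contradiction. So R2C2 = 5.
R1C2 = 8 − 5 = 3 completes the 8 down.
R1C3 = 17 − 9 = 8 completes the 17 across.
R2C3 = 13 − 6 = 7 completes the 13 across.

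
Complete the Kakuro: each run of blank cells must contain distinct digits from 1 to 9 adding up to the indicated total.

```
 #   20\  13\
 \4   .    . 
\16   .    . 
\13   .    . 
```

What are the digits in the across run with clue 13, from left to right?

4 in 2 cells must be {1,3}; 16 in 2 cells must be {7,9}.
The 4 across and the 20 down share only 3, so R1C1 = 3.
R1C2 = 4 − 3 = 1 completes the 4 across.
Given what's placed, R2C1 must be 9 to fit the 16 across and 20 down.
R2C2 = 16 − 9 = 7 completes the 16 across.
R3C1 = 20 − 12 = 8 completes the 20 down.
R3C2 = 13 − 8 = 5 completes the 13 across.

8 5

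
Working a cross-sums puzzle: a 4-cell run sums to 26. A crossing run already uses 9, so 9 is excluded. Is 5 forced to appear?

Yes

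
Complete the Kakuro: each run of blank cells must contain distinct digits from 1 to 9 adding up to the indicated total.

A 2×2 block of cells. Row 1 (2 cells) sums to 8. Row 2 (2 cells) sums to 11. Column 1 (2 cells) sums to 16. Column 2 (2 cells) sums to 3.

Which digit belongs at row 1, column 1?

16 in 2 cells must be {7,9}; 3 in 2 cells must be {1,2}.
The 8 across and the 16 down share only 7, so (1,1) = 7.
(1,2) = 8 − 7 = 1 completes the 8 across.
(2,1) = 16 − 7 = 9 completes the 16 down.
(2,2) = 11 − 9 = 2 completes the 11 across.

7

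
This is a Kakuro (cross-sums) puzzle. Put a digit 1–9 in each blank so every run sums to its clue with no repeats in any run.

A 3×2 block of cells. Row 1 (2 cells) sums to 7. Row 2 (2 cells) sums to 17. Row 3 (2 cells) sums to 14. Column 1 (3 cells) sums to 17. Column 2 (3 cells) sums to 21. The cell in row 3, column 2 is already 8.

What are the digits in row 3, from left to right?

6, 8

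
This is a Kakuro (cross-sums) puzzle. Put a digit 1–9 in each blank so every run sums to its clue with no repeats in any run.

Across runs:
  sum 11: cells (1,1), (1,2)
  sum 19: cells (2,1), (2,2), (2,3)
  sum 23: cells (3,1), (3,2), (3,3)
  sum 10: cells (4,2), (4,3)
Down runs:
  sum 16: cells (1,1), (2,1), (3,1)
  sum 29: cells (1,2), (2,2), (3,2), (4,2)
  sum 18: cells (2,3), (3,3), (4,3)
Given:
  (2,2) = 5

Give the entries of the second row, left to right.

23 in 3 cells must be {6,8,9}; 29 in 4 cells must be {5,7,8,9}.
No cell is forced outright now. (3,3) can only be 6 or 8 or 9 (the digits allowed by both its 23 across and its 18 down). If (3,3) = 6: that forces (2,3) = 8, (4,3) = 4, (2,1) = 6, after which (4,2) would have to be in {6} for the 10 across but in {7,8,9} for the 29 down — contradiction. If (3,3) = 8: that forces (2,3) = 6, (3,2) = 9, (4,3) = 4, (2,1) = 8, (3,1) = 6, after which (4,2) would have to be in {6} for the 10 across but in {7,8} for the 29 down — contradiction. So (3,3) = 9.
Given what's placed, (3,2) must be 8 to fit the 23 across and 29 down.
(3,1) = 23 − 17 = 6 completes the 23 across.
Given what's placed, (2,1) must be 8 to fit the 19 across and 16 down.
(2,3) = 19 − 13 = 6 completes the 19 across.

8 5 6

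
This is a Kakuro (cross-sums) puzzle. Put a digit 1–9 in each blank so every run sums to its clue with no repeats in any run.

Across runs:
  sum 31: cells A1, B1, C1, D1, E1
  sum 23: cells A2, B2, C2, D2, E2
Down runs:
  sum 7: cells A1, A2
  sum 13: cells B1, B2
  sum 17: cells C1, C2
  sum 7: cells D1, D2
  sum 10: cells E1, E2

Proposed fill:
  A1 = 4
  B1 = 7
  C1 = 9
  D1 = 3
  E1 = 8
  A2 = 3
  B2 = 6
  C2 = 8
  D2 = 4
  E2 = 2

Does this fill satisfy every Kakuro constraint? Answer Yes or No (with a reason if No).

Across: 4+7+9+3+8=31; 3+6+8+4+2=23. Down: 4+3=7; 7+6=13; 9+8=17; 3+4=7; 8+2=10. No digit repeats within any run.

Yes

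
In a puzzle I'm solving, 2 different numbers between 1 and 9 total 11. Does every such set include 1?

Counterexample: {2,9} sums to 11 without using 1.

No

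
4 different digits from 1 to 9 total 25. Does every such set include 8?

No

Counterexample: {3,6,7,9} sums to 25 without using 8.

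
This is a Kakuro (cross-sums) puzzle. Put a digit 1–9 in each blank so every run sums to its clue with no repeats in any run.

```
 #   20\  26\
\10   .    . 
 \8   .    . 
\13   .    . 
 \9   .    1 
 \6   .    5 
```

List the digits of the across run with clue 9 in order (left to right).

8 1

R4C1 = 9 − 1 = 8 completes the 9 across.
R5C1 = 6 − 5 = 1 completes the 6 across.
Nothing is forced directly, so branch on R2C2, whose candidates are 3 or 7. If R2C2 = 7: then R2C1 would have to be in {1} for the 8 across but in {2,3,4,5,6} for the 20 down — contradiction. So R2C2 = 3.
R2C1 = 8 − 3 = 5 completes the 8 across.
R3C1 = 4: the only remaining digit allowed by both the 13 across and the 20 down.
R3C2 = 13 − 4 = 9 completes the 13 across.
R1C1 = 20 − 18 = 2 completes the 20 down.
R1C2 = 10 − 2 = 8 completes the 10 across.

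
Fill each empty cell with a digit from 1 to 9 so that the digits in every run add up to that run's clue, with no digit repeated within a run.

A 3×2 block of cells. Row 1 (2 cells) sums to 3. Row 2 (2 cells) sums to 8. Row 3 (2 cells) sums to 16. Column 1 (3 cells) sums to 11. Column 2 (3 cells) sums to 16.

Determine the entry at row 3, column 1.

7

3 in 2 cells must be {1,2}; 16 in 2 cells must be {7,9}.
The 16 across and the 11 down share only 7, so (3,1) = 7.
(3,2) = 16 − 7 = 9 completes the 16 across.
Given what's placed, (1,1) must be 1 to fit the 3 across and 11 down.
(1,2) = 3 − 1 = 2 completes the 3 across.
(2,1) = 11 − 8 = 3 completes the 11 down.
(2,2) = 8 − 3 = 5 completes the 8 across.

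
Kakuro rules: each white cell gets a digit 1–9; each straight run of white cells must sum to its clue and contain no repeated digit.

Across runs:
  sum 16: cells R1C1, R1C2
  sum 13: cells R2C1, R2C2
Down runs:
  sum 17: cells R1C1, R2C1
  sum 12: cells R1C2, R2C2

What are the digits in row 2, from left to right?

8 5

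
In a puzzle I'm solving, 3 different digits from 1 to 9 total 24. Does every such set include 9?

The only way to make 24 from 3 distinct digits is {7,8,9}, which contains 9.

Yes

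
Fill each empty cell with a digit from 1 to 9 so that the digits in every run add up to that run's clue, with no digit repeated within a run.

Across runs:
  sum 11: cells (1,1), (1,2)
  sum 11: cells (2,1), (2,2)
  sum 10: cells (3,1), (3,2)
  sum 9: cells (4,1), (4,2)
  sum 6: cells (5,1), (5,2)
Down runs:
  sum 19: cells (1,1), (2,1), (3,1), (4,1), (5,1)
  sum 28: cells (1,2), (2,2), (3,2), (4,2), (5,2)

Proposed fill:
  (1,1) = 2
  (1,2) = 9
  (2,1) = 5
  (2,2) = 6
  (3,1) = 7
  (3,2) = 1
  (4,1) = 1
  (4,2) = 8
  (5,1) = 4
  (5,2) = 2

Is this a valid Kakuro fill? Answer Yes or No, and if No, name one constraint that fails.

No — the down run (1,2)–(5,2) sums to 26, not 28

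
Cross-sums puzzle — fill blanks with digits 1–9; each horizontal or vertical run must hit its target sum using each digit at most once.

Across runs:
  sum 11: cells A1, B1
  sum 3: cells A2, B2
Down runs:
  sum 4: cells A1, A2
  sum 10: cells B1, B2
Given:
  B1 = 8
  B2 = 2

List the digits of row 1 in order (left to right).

3 in 2 cells must be {1,2}; 4 in 2 cells must be {1,3}.
A1 = 11 − 8 = 3 completes the 11 across.
A2 = 3 − 2 = 1 completes the 3 across.

3 8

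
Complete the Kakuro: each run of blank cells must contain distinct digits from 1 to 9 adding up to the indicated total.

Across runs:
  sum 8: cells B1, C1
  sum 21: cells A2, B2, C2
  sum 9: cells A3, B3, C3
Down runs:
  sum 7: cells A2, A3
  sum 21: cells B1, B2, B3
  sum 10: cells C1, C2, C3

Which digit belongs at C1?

1

Nothing is forced directly, so branch on B1, whose candidates are 5 or 6 or 7. If B1 = 5: that forces C1 = 3, after which B3 would have to be in {1,2,3,4,5,6} for the 9 across but in {7,9} for the 21 down — contradiction. If B1 = 6: that forces C1 = 2, after which B3 would have to be in {1,2,3,4,5,6} for the 9 across but in {7,8} for the 21 down — contradiction. So B1 = 7.
C1 = 8 − 7 = 1 completes the 8 across.
Nothing is forced directly, so branch on B3, whose candidates are 5 or 6. If B3 = 5: that forces B2 = 9, C3 = 3, after which C2 would have to be in {4,5,7,8} for the 21 across but in {6} for the 10 down — contradiction. So B3 = 6.
B2 = 21 − 13 = 8 completes the 21 down.
C3 = 2: the only remaining digit allowed by both the 9 across and the 10 down.
C2 = 10 − 3 = 7 completes the 10 down.
A3 = 9 − 8 = 1 completes the 9 across.
A2 = 21 − 15 = 6 completes the 21 across.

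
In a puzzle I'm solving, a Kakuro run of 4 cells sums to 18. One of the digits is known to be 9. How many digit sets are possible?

3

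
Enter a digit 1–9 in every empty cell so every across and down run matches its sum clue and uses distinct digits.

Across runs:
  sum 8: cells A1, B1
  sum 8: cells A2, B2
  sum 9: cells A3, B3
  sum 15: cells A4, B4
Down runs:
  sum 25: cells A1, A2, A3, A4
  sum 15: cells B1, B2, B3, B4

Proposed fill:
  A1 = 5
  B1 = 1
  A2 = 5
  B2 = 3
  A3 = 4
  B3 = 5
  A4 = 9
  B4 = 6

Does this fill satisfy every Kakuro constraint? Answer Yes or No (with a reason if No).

No — the across run A1–B1 sums to 6, not 8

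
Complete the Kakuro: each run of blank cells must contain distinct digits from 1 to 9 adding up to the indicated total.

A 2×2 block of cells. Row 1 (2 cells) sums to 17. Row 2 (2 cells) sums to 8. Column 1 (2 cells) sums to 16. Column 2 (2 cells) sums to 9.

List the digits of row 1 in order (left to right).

9 8

17 in 2 cells must be {8,9}; 16 in 2 cells must be {7,9}.
The 17 across and the 16 down share only 9, so (1,1) = 9.
(1,2) = 17 − 9 = 8 completes the 17 across.
(2,1) = 16 − 9 = 7 completes the 16 down.
(2,2) = 8 − 7 = 1 completes the 8 across.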